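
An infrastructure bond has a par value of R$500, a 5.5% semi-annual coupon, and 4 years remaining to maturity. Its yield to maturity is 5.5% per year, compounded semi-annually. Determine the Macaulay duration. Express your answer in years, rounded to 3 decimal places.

Periodic yield y = 0.0275. Discount each cash flow and weight by its period:
  t   CF        PV=CF/(1+0.0275)^t    t·PV
  1        13.75        13.3820        13.3820
  2        13.75        13.0238        26.0477
  3        13.75        12.6753        38.0258
  4        13.75        12.3360        49.3441
  5        13.75        12.0059        60.0293
  6        13.75        11.6845        70.1073
  7        13.75        11.3718        79.6027
  8       513.75       413.5206     3,308.1651
  Σ                    500.0000     3,644.7040
Price P = Σ PV = 500.0000.
Macaulay duration = Σ(t·PV) / P = 3,644.7040 / 500.0000 = 7.28941 half-year periods.
In years: 7.28941 / 2 = 3.64470 years.

3.645 years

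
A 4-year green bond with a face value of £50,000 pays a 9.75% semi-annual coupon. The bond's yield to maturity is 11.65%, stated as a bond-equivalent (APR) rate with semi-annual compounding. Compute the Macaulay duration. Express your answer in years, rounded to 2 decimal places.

Periodic yield y = 0.05825. Discount each cash flow and weight by its period:
  t   CF        PV=CF/(1+0.05825)^t    t·PV
  1     2,437.50     2,303.3310     2,303.3310
  2     2,437.50     2,176.5471     4,353.0942
  3     2,437.50     2,056.7419     6,170.2257
  4     2,437.50     1,943.5312     7,774.1248
  5     2,437.50     1,836.5520     9,182.7602
  6     2,437.50     1,735.4614    10,412.7685
  7     2,437.50     1,639.9352    11,479.5463
  8    52,437.50    33,337.7097   266,701.6779
  Σ                 47,029.8095   318,377.5285
Price P = Σ PV = 47,029.8095.
Macaulay duration = Σ(t·PV) / P = 318,377.5285 / 47,029.8095 = 6.76970 half-year periods.
In years: 6.76970 / 2 = 3.38485 years.

3.38 years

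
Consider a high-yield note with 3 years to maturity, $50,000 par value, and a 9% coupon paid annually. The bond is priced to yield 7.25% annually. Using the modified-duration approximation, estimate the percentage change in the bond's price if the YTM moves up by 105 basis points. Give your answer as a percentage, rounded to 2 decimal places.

Periodic yield y = 0.0725. Modified duration first:
  t   CF        PV=CF/(1+0.0725)^t    t·PV
  1     4,500.00     4,195.8042     4,195.8042
  2     4,500.00     3,912.1717     7,824.3435
  3    54,500.00    44,177.8524   132,533.5572
  Σ                 52,285.8283   144,553.7048
P = 52,285.8283; D_Mac = 2.76468 yrs; D_mod = 2.76468/(1+0.0725) = 2.57779 yrs.
ΔP/P ≈ -D_mod · Δy = -2.57779 × (+0.0105) = -0.027067 = -2.7067%.

-2.71%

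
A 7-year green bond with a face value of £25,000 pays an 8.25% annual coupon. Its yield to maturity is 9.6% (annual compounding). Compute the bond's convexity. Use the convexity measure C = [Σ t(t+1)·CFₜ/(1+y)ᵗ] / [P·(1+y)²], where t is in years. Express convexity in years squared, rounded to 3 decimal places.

With y = 0.096:
  t   CF        PV=CF/(1+0.096)^t    t·PV        t(t+1)·PV
  1     2,062.50     1,881.8431     1,881.8431       3,763.6861
  2     2,062.50     1,717.0101     3,434.0202      10,302.0606
  3     2,062.50     1,566.6151     4,699.8452      18,799.3806
  4     2,062.50     1,429.3933     5,717.5732      28,587.8659
  5     2,062.50     1,304.1910     6,520.9548      39,125.7289
  6     2,062.50     1,189.9553     7,139.7315      49,978.1208
  7    27,062.50    14,246.0359    99,722.2514     797,778.0108
  Σ                 23,335.0436   129,116.2193     948,334.8538
P = 23,335.0436.
Convexity = Σ t(t+1)·PV / [P·(1+y)²] = 948,334.8538 / (23,335.0436 × 1.201216) = 33.83234.

33.832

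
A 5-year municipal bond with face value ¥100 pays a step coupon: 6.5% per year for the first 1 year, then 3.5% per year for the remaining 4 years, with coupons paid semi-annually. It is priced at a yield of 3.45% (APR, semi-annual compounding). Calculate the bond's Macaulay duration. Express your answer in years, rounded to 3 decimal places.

Periodic yield y = 0.01725. Discount each cash flow and weight by its period:
  t   CF        PV=CF/(1+0.01725)^t    t·PV
  1         3.25         3.1949         3.1949
  2         3.25         3.1407         6.2814
  3         1.75         1.6625         4.9874
  4         1.75         1.6343         6.5371
  5         1.75         1.6066         8.0328
  6         1.75         1.5793         9.4760
  7         1.75         1.5525        10.8678
  8         1.75         1.5262        12.2097
  9         1.75         1.5003        13.5030
  10      101.75        85.7546       857.5460
  Σ                    103.1520       932.6363
Price P = Σ PV = 103.1520.
Macaulay duration = Σ(t·PV) / P = 932.6363 / 103.1520 = 9.04138 half-year periods.
In years: 9.04138 / 2 = 4.52069 years.

4.521 years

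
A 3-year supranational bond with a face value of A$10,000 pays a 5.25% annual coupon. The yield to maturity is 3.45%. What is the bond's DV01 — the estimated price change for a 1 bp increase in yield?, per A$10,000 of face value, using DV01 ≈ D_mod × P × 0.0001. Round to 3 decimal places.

A$2.901

Periodic yield y = 0.0345.
  t   CF        PV=CF/(1+0.0345)^t    t·PV
  1       525.00       507.4915       507.4915
  2       525.00       490.5670       981.1340
  3    10,525.00     9,506.7182    28,520.1545
  Σ                 10,504.7767    30,008.7800
P = 10,504.7767; D_Mac = 2.85668 yrs; D_mod = 2.76141 yrs.
DV01 ≈ 2.76141 × 10,504.7767 × 0.0001 = 2.900800.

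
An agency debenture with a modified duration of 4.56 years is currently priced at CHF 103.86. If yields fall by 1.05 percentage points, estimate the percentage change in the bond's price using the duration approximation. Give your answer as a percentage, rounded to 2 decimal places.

Duration approximation: ΔP/P ≈ -D_mod · Δy = -4.56 × (-0.0105) = +0.047880.
As a percentage: +4.7880%.

+4.79%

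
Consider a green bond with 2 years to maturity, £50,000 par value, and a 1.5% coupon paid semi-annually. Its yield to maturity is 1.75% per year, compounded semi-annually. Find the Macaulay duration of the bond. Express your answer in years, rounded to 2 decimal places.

Periodic yield y = 0.00875. Discount each cash flow and weight by its period:
  t   CF        PV=CF/(1+0.00875)^t    t·PV
  1       375.00       371.7472       371.7472
  2       375.00       368.5226       737.0453
  3       375.00       365.3260     1,095.9781
  4    50,375.00    48,649.7786   194,599.1144
  Σ                 49,755.3745   196,803.8850
Price P = Σ PV = 49,755.3745.
Macaulay duration = Σ(t·PV) / P = 196,803.8850 / 49,755.3745 = 3.95543 half-year periods.
In years: 3.95543 / 2 = 1.97771 years.

1.98 years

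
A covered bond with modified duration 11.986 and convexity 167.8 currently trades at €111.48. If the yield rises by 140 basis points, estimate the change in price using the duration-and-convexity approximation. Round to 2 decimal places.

-€16.87

Duration effect: -D_mod·Δy = -11.986 × (+0.014) = -0.167804
Convexity effect: ½·C·(Δy)² = 0.5 × 167.8 × (0.014)² = +0.0164444
ΔP/P ≈ -0.167804 + 0.0164444 = -0.1513596
ΔP ≈ 111.48 × (-0.1513596) = -16.873568208.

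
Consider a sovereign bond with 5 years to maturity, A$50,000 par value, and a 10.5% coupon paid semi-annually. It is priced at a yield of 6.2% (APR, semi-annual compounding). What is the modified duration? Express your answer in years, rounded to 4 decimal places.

3.9814 years

Periodic yield y = 0.031. First find Macaulay duration:
  t   CF        PV=CF/(1+0.031)^t    t·PV
  1     2,625.00     2,546.0718     2,546.0718
  2     2,625.00     2,469.5168     4,939.0335
  3     2,625.00     2,395.2636     7,185.7908
  4     2,625.00     2,323.2430     9,292.9722
  5     2,625.00     2,253.3880    11,266.9401
  6     2,625.00     2,185.6334    13,113.8003
  7     2,625.00     2,119.9160    14,839.4119
  8     2,625.00     2,056.1746    16,449.3966
  9     2,625.00     1,994.3497    17,949.1476
  10   52,625.00    38,779.7903   387,797.9027
  Σ                 59,123.3472   485,380.4676
P = 59,123.3472; Macaulay duration = 485,380.4676 / 59,123.3472 = 8.20962 half-year periods = 4.10481 years.
Modified duration = D_Mac / (1 + y) = 4.10481 / 1.031 = 3.98139 years.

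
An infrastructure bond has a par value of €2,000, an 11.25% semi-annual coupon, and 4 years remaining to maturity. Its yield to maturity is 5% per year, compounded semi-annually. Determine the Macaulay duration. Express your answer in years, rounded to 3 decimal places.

Periodic yield y = 0.025. Discount each cash flow and weight by its period:
  t   CF        PV=CF/(1+0.025)^t    t·PV
  1       112.50       109.7561       109.7561
  2       112.50       107.0791       214.1582
  3       112.50       104.4674       313.4023
  4       112.50       101.9194       407.6778
  5       112.50        99.4336       497.1680
  6       112.50        97.0084       582.0504
  7       112.50        94.6423       662.4964
  8     2,112.50     1,733.8271    13,870.6170
  Σ                  2,448.1336    16,657.3263
Price P = Σ PV = 2,448.1336.
Macaulay duration = Σ(t·PV) / P = 16,657.3263 / 2,448.1336 = 6.80409 half-year periods.
In years: 6.80409 / 2 = 3.40205 years.

3.402 years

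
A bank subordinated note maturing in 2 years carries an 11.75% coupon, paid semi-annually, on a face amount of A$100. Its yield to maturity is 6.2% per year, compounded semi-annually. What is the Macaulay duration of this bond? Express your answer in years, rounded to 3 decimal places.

1.848 years

Periodic yield y = 0.031. Discount each cash flow and weight by its period:
  t   CF        PV=CF/(1+0.031)^t    t·PV
  1        5.875         5.6984         5.6984
  2        5.875         5.5270        11.0540
  3        5.875         5.3608        16.0825
  4      105.875        93.7041       374.8165
  Σ                    110.2903       407.6514
Price P = Σ PV = 110.2903.
Macaulay duration = Σ(t·PV) / P = 407.6514 / 110.2903 = 3.69617 half-year periods.
In years: 3.69617 / 2 = 1.84808 years.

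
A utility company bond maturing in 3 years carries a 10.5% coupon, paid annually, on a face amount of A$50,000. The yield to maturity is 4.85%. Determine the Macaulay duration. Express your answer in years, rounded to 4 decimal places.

Periodic yield y = 0.0485. Discount each cash flow and weight by its year:
  t   CF        PV=CF/(1+0.0485)^t    t·PV
  1     5,250.00     5,007.1531     5,007.1531
  2     5,250.00     4,775.5394     9,551.0788
  3    55,250.00    47,932.1575   143,796.4726
  Σ                 57,714.8500   158,354.7045
Price P = Σ PV = 57,714.8500.
Macaulay duration = Σ(t·PV) / P = 158,354.7045 / 57,714.8500 = 2.74374 years.

2.7437 years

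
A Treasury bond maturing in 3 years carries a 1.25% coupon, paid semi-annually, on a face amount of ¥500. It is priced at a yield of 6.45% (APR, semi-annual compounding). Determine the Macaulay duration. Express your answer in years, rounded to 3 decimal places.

Periodic yield y = 0.03225. Discount each cash flow and weight by its period:
  t   CF        PV=CF/(1+0.03225)^t    t·PV
  1        3.125         3.0274         3.0274
  2        3.125         2.9328         5.8656
  3        3.125         2.8412         8.5235
  4        3.125         2.7524        11.0096
  5        3.125         2.6664        13.3320
  6      503.125       415.8786     2,495.2715
  Σ                    430.0987     2,537.0294
Price P = Σ PV = 430.0987.
Macaulay duration = Σ(t·PV) / P = 2,537.0294 / 430.0987 = 5.89871 half-year periods.
In years: 5.89871 / 2 = 2.94936 years.

2.949 years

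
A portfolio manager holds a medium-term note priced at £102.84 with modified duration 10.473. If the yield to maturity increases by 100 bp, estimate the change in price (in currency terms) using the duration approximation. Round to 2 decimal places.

-£10.77

Duration approximation: ΔP/P ≈ -D_mod · Δy = -10.473 × (+0.01) = -0.104730.
ΔP ≈ 102.84 × (-0.104730) = -10.7704332.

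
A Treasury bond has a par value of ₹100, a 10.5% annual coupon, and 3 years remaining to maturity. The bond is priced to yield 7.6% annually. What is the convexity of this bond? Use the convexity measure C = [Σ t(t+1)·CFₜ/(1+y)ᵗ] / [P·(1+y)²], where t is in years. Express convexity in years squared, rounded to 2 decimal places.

With y = 0.076:
  t   CF        PV=CF/(1+0.076)^t    t·PV        t(t+1)·PV
  1        10.50         9.7584         9.7584          19.5167
  2        10.50         9.0691        18.1382          54.4147
  3       110.50        88.7004       266.1011       1,064.4045
  Σ                    107.5279       293.9977       1,138.3359
P = 107.5279.
Convexity = Σ t(t+1)·PV / [P·(1+y)²] = 1,138.3359 / (107.5279 × 1.157776) = 9.14376.

9.14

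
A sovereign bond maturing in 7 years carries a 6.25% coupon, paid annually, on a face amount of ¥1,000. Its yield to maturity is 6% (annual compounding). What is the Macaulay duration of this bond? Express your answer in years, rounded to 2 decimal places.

Periodic yield y = 0.06. Discount each cash flow and weight by its year:
  t   CF        PV=CF/(1+0.06)^t    t·PV
  1        62.50        58.9623        58.9623
  2        62.50        55.6248       111.2496
  3        62.50        52.4762       157.4286
  4        62.50        49.5059       198.0234
  5        62.50        46.7036       233.5182
  6        62.50        44.0600       264.3602
  7     1,062.50       706.6232     4,946.3623
  Σ                  1,013.9560     5,969.9045
Price P = Σ PV = 1,013.9560.
Macaulay duration = Σ(t·PV) / P = 5,969.9045 / 1,013.9560 = 5.88774 years.

5.89 years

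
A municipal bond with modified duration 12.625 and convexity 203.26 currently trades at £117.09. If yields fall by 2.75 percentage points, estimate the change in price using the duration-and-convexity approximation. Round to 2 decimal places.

Duration effect: -D_mod·Δy = -12.625 × (-0.0275) = +0.3471875
Convexity effect: ½·C·(Δy)² = 0.5 × 203.26 × (-0.0275)² = +0.0768576875
ΔP/P ≈ +0.3471875 + 0.0768576875 = +0.4240451875
ΔP ≈ 117.09 × (+0.4240451875) = +49.651451004375.

+£49.65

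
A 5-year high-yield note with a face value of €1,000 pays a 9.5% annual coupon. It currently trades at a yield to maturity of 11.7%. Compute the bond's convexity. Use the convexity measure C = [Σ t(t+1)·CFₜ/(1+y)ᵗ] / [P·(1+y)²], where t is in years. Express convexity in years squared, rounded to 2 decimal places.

18.78

With y = 0.117:
  t   CF        PV=CF/(1+0.117)^t    t·PV        t(t+1)·PV
  1        95.00        85.0492        85.0492         170.0985
  2        95.00        76.1408       152.2815         456.8446
  3        95.00        68.1654       204.4962         817.9850
  4        95.00        61.0254       244.1018       1,220.5088
  5     1,095.00       629.7211     3,148.6056      18,891.6334
  Σ                    920.1020     3,834.5343      21,557.0702
P = 920.1020.
Convexity = Σ t(t+1)·PV / [P·(1+y)²] = 21,557.0702 / (920.1020 × 1.247689) = 18.77792.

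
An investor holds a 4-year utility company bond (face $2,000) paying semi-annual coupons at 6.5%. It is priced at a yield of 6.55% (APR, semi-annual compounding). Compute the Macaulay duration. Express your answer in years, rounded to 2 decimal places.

Periodic yield y = 0.03275. Discount each cash flow and weight by its period:
  t   CF        PV=CF/(1+0.03275)^t    t·PV
  1        65.00        62.9388        62.9388
  2        65.00        60.9429       121.8858
  3        65.00        59.0103       177.0309
  4        65.00        57.1390       228.5560
  5        65.00        55.3270       276.6351
  6        65.00        53.5725       321.4352
  7        65.00        51.8737       363.1157
  8     2,065.00     1,595.7264    12,765.8111
  Σ                  1,996.5305    14,317.4084
Price P = Σ PV = 1,996.5305.
Macaulay duration = Σ(t·PV) / P = 14,317.4084 / 1,996.5305 = 7.17114 half-year periods.
In years: 7.17114 / 2 = 3.58557 years.

3.59 years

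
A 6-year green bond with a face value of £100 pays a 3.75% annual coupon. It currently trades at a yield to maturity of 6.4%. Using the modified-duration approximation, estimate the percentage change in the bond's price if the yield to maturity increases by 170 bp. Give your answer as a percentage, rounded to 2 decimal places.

Periodic yield y = 0.064. Modified duration first:
  t   CF        PV=CF/(1+0.064)^t    t·PV
  1         3.75         3.5244         3.5244
  2         3.75         3.3124         6.6249
  3         3.75         3.1132         9.3396
  4         3.75         2.9259        11.7037
  5         3.75         2.7499        13.7497
  6       103.75        71.5053       429.0319
  Σ                     87.1313       473.9742
P = 87.1313; D_Mac = 5.43977 yrs; D_mod = 5.43977/(1+0.064) = 5.11257 yrs.
ΔP/P ≈ -D_mod · Δy = -5.11257 × (+0.017) = -0.086914 = -8.6914%.

-8.69%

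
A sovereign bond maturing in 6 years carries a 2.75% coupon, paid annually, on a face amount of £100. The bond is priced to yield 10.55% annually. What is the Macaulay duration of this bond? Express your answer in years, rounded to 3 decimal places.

Periodic yield y = 0.1055. Discount each cash flow and weight by its year:
  t   CF        PV=CF/(1+0.1055)^t    t·PV
  1         2.75         2.4876         2.4876
  2         2.75         2.2502         4.5003
  3         2.75         2.0354         6.1063
  4         2.75         1.8412         7.3647
  5         2.75         1.6655         8.3274
  6       102.75        56.2898       337.7385
  Σ                     66.5696       366.5249
Price P = Σ PV = 66.5696.
Macaulay duration = Σ(t·PV) / P = 366.5249 / 66.5696 = 5.50589 years.

5.506 years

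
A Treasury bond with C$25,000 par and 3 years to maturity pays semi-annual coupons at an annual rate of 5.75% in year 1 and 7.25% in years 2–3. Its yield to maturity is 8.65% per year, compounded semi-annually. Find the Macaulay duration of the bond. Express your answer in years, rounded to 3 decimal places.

2.774 years

Periodic yield y = 0.04325. Discount each cash flow and weight by its period:
  t   CF        PV=CF/(1+0.04325)^t    t·PV
  1       718.75       688.9528       688.9528
  2       718.75       660.3909     1,320.7818
  3       906.25       798.1469     2,394.4407
  4       906.25       765.0582     3,060.2326
  5       906.25       733.3411     3,666.7057
  6    25,906.25    20,094.3606   120,566.1637
  Σ                 23,740.2505   131,697.2773
Price P = Σ PV = 23,740.2505.
Macaulay duration = Σ(t·PV) / P = 131,697.2773 / 23,740.2505 = 5.54743 half-year periods.
In years: 5.54743 / 2 = 2.77371 years.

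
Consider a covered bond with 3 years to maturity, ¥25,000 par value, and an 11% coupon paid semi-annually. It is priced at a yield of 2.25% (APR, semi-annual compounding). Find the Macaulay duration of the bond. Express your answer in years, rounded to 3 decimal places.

Periodic yield y = 0.01125. Discount each cash flow and weight by its period:
  t   CF        PV=CF/(1+0.01125)^t    t·PV
  1     1,375.00     1,359.7033     1,359.7033
  2     1,375.00     1,344.5768     2,689.1537
  3     1,375.00     1,329.6186     3,988.8559
  4     1,375.00     1,314.8268     5,259.3073
  5     1,375.00     1,300.1996     6,500.9980
  6    26,375.00    24,662.7364   147,976.4182
  Σ                 31,311.6616   167,774.4365
Price P = Σ PV = 31,311.6616.
Macaulay duration = Σ(t·PV) / P = 167,774.4365 / 31,311.6616 = 5.35821 half-year periods.
In years: 5.35821 / 2 = 2.67910 years.

2.679 years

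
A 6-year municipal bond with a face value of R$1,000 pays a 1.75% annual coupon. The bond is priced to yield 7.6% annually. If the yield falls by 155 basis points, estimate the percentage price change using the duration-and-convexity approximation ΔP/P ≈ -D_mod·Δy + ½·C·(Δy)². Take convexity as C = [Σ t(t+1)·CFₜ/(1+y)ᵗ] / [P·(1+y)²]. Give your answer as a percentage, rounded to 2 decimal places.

With y = 0.076:
  t   CF        PV=CF/(1+0.076)^t    t·PV        t(t+1)·PV
  1        17.50        16.2639        16.2639          32.5279
  2        17.50        15.1152        30.2304          90.6911
  3        17.50        14.0476        42.1427         168.5709
  4        17.50        13.0554        52.2215         261.1073
  5        17.50        12.1332        60.6662         363.9971
  6     1,017.50       655.6330     3,933.7979      27,536.5851
  Σ                    726.2483     4,135.3225      28,453.4793
P = 726.2483; D_Mac = 5.69409 yrs; D_mod = 5.29190 yrs; C = 33.83964.
Duration effect: -5.29190 × (-0.0155) = +0.082025
Convexity effect: 0.5 × 33.83964 × (-0.0155)² = +0.0040650
ΔP/P ≈ +0.082025 + 0.0040650 = +0.086090 = +8.6090%.

+8.61%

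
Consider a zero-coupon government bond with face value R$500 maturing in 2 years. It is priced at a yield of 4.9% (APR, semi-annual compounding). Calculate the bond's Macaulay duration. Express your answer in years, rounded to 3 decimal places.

A zero-coupon bond has a single cash flow at maturity, so its Macaulay duration equals its maturity: 2 years.
(Equivalently: 4 semi-annual periods ÷ 2 = 2 years.)

2.000 years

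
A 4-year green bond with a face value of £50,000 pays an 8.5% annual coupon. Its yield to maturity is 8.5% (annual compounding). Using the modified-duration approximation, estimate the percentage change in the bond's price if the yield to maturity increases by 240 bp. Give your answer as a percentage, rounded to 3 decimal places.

-7.861%

Periodic yield y = 0.085. Modified duration first:
  t   CF        PV=CF/(1+0.085)^t    t·PV
  1     4,250.00     3,917.0507     3,917.0507
  2     4,250.00     3,610.1850     7,220.3699
  3     4,250.00     3,327.3594     9,982.0783
  4    54,250.00    39,145.4049   156,581.6197
  Σ                 50,000.0000   177,701.1186
P = 50,000.0000; D_Mac = 3.55402 yrs; D_mod = 3.55402/(1+0.085) = 3.27560 yrs.
ΔP/P ≈ -D_mod · Δy = -3.27560 × (+0.024) = -0.078614 = -7.8614%.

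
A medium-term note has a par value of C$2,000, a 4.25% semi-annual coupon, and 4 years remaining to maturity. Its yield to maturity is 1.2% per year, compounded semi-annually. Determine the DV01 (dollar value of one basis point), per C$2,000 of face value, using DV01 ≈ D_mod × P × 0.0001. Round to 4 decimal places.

C$0.8316

Periodic yield y = 0.006.
  t   CF        PV=CF/(1+0.006)^t    t·PV
  1        42.50        42.2465        42.2465
  2        42.50        41.9946        83.9891
  3        42.50        41.7441       125.2323
  4        42.50        41.4951       165.9805
  5        42.50        41.2476       206.2382
  6        42.50        41.0016       246.0097
  7        42.50        40.7571       285.2996
  8     2,042.50     1,947.0550    15,576.4400
  Σ                  2,237.5416    16,731.4358
P = 2,237.5416; D_Mac = 7.47760 half-year periods = 3.73880 yrs; D_mod = 3.71650 yrs.
DV01 ≈ 3.71650 × 2,237.5416 × 0.0001 = 0.831582.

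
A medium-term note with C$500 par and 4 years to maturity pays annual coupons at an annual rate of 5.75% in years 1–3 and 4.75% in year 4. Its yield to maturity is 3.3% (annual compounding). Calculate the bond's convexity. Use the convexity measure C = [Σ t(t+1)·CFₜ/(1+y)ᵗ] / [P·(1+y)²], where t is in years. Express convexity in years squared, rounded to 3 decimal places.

With y = 0.033:
  t   CF        PV=CF/(1+0.033)^t    t·PV        t(t+1)·PV
  1        28.75        27.8316        27.8316          55.6631
  2        28.75        26.9425        53.8849         161.6547
  3        28.75        26.0818        78.2453         312.9811
  4       523.75       459.9628     1,839.8514       9,199.2569
  Σ                    540.8186     1,999.8131       9,729.5558
P = 540.8186.
Convexity = Σ t(t+1)·PV / [P·(1+y)²] = 9,729.5558 / (540.8186 × 1.067089) = 16.85935.

16.859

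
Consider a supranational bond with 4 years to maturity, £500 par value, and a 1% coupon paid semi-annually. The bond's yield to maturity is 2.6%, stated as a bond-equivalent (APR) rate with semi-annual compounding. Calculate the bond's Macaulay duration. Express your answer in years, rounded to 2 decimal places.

Periodic yield y = 0.013. Discount each cash flow and weight by its period:
  t   CF        PV=CF/(1+0.013)^t    t·PV
  1         2.50         2.4679         2.4679
  2         2.50         2.4362         4.8725
  3         2.50         2.4050         7.2149
  4         2.50         2.3741         9.4965
  5         2.50         2.3437        11.7183
  6         2.50         2.3136        13.8814
  7         2.50         2.2839        15.9872
  8       502.50       453.1693     3,625.3546
  Σ                    469.7937     3,690.9933
Price P = Σ PV = 469.7937.
Macaulay duration = Σ(t·PV) / P = 3,690.9933 / 469.7937 = 7.85663 half-year periods.
In years: 7.85663 / 2 = 3.92831 years.

3.93 years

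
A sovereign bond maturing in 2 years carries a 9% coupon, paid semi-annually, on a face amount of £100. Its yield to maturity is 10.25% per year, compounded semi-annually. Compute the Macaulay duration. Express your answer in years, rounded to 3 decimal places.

1.873 years

Periodic yield y = 0.05125. Discount each cash flow and weight by its period:
  t   CF        PV=CF/(1+0.05125)^t    t·PV
  1         4.50         4.2806         4.2806
  2         4.50         4.0719         8.1439
  3         4.50         3.8734        11.6203
  4       104.50        85.5642       342.2569
  Σ                     97.7902       366.3017
Price P = Σ PV = 97.7902.
Macaulay duration = Σ(t·PV) / P = 366.3017 / 97.7902 = 3.74579 half-year periods.
In years: 3.74579 / 2 = 1.87290 years.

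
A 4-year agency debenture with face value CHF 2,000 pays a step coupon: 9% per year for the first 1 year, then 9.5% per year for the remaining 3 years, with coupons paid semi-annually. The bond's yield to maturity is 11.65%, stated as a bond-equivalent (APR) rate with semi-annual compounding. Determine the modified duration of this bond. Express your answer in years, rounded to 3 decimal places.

Periodic yield y = 0.05825. First find Macaulay duration:
  t   CF        PV=CF/(1+0.05825)^t    t·PV
  1        90.00        85.0461        85.0461
  2        90.00        80.3648       160.7296
  3        95.00        80.1602       240.4806
  4        95.00        75.7479       302.9915
  5        95.00        71.5784       357.8922
  6        95.00        67.6385       405.8310
  7        95.00        63.9154       447.4080
  8     2,095.00     1,331.9190    10,655.3519
  Σ                  1,856.3703    12,655.7308
P = 1,856.3703; Macaulay duration = 12,655.7308 / 1,856.3703 = 6.81746 half-year periods = 3.40873 years.
Modified duration = D_Mac / (1 + y) = 3.40873 / 1.05825 = 3.22110 years.

3.221 years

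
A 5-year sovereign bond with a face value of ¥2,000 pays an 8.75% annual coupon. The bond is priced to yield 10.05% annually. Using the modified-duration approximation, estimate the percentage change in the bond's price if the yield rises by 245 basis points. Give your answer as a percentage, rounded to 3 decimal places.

-9.432%

Periodic yield y = 0.1005. Modified duration first:
  t   CF        PV=CF/(1+0.1005)^t    t·PV
  1       175.00       159.0186       159.0186
  2       175.00       144.4967       288.9934
  3       175.00       131.3010       393.9029
  4       175.00       119.3103       477.2411
  5     2,175.00     1,347.4387     6,737.1937
  Σ                  1,901.5653     8,056.3497
P = 1,901.5653; D_Mac = 4.23669 yrs; D_mod = 4.23669/(1+0.1005) = 3.84979 yrs.
ΔP/P ≈ -D_mod · Δy = -3.84979 × (+0.0245) = -0.094320 = -9.4320%.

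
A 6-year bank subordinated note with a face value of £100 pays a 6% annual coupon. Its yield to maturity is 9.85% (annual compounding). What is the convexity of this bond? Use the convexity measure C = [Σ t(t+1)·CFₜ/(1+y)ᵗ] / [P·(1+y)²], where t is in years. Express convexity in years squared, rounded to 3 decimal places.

With y = 0.0985:
  t   CF        PV=CF/(1+0.0985)^t    t·PV        t(t+1)·PV
  1         6.00         5.4620         5.4620          10.9240
  2         6.00         4.9722         9.9445          29.8334
  3         6.00         4.5264        13.5791          54.3166
  4         6.00         4.1205        16.4820          82.4102
  5         6.00         3.7510        18.7552         112.5310
  6       106.00        60.3261       361.9568       2,533.6976
  Σ                     83.1583       426.1796       2,823.7128
P = 83.1583.
Convexity = Σ t(t+1)·PV / [P·(1+y)²] = 2,823.7128 / (83.1583 × 1.206702) = 28.13940.

28.139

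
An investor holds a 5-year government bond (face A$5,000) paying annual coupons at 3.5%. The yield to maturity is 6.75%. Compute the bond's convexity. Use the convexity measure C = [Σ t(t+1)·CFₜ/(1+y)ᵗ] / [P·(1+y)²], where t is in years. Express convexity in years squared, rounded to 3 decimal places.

23.850

With y = 0.0675:
  t   CF        PV=CF/(1+0.0675)^t    t·PV        t(t+1)·PV
  1       175.00       163.9344       163.9344         327.8689
  2       175.00       153.5685       307.1371         921.4113
  3       175.00       143.8581       431.5744       1,726.2975
  4       175.00       134.7617       539.0468       2,695.2342
  5     5,175.00     3,733.1113    18,665.5564     111,993.3383
  Σ                  4,329.2341    20,107.2491     117,664.1502
P = 4,329.2341.
Convexity = Σ t(t+1)·PV / [P·(1+y)²] = 117,664.1502 / (4,329.2341 × 1.139556) = 23.85049.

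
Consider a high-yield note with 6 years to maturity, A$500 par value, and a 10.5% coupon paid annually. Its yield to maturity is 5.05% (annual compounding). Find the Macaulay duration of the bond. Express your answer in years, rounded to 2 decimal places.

Periodic yield y = 0.0505. Discount each cash flow and weight by its year:
  t   CF        PV=CF/(1+0.0505)^t    t·PV
  1        52.50        49.9762        49.9762
  2        52.50        47.5737        95.1475
  3        52.50        45.2867       135.8602
  4        52.50        43.1097       172.4388
  5        52.50        41.0373       205.1866
  6       552.50       411.1080     2,466.6481
  Σ                    638.0917     3,125.2574
Price P = Σ PV = 638.0917.
Macaulay duration = Σ(t·PV) / P = 3,125.2574 / 638.0917 = 4.89782 years.

4.90 years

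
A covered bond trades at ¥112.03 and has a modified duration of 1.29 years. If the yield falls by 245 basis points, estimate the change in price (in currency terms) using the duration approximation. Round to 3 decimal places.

Duration approximation: ΔP/P ≈ -D_mod · Δy = -1.29 × (-0.0245) = +0.031605.
ΔP ≈ 112.03 × (+0.031605) = +3.54070815.

+¥3.541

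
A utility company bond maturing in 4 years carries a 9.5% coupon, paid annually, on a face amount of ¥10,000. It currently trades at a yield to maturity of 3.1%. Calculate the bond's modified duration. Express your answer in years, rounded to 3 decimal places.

3.455 years

Periodic yield y = 0.031. First find Macaulay duration:
  t   CF        PV=CF/(1+0.031)^t    t·PV
  1       950.00       921.4355       921.4355
  2       950.00       893.7299     1,787.4597
  3       950.00       866.8573     2,600.5719
  4    10,950.00     9,691.2424    38,764.9697
  Σ                 12,373.2651    44,074.4369
P = 12,373.2651; Macaulay duration = 44,074.4369 / 12,373.2651 = 3.56207 years.
Modified duration = D_Mac / (1 + y) = 3.56207 / 1.031 = 3.45497 years.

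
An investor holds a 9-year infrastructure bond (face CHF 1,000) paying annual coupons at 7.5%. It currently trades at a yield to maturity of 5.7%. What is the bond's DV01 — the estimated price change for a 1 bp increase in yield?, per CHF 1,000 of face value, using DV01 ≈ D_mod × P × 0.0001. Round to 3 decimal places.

CHF 0.743

Periodic yield y = 0.057.
  t   CF        PV=CF/(1+0.057)^t    t·PV
  1        75.00        70.9555        70.9555
  2        75.00        67.1292       134.2583
  3        75.00        63.5092       190.5275
  4        75.00        60.0843       240.3374
  5        75.00        56.8442       284.2211
  6        75.00        53.7788       322.6730
  7        75.00        50.8787       356.1512
  8        75.00        48.1350       385.0803
  9     1,075.00       652.7300     5,874.5701
  Σ                  1,124.0450     7,858.7744
P = 1,124.0450; D_Mac = 6.99151 yrs; D_mod = 6.61449 yrs.
DV01 ≈ 6.61449 × 1,124.0450 × 0.0001 = 0.743498.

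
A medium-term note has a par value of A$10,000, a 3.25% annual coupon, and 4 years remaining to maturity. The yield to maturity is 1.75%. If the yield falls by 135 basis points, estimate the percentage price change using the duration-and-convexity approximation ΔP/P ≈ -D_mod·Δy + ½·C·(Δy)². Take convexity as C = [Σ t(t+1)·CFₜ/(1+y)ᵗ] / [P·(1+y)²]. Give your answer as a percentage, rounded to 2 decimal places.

With y = 0.0175:
  t   CF        PV=CF/(1+0.0175)^t    t·PV        t(t+1)·PV
  1       325.00       319.4103       319.4103         638.8206
  2       325.00       313.9168       627.8336       1,883.5007
  3       325.00       308.5177       925.5531       3,702.2126
  4    10,325.00     9,632.7966    38,531.1863     192,655.9314
  Σ                 10,574.6414    40,403.9833     198,880.4653
P = 10,574.6414; D_Mac = 3.82084 yrs; D_mod = 3.75512 yrs; C = 18.16593.
Duration effect: -3.75512 × (-0.0135) = +0.050694
Convexity effect: 0.5 × 18.16593 × (-0.0135)² = +0.0016554
ΔP/P ≈ +0.050694 + 0.0016554 = +0.052350 = +5.2350%.

+5.23%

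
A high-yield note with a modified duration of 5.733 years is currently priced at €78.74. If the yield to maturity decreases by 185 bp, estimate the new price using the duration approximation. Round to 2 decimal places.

€87.09

Duration approximation: ΔP/P ≈ -D_mod · Δy = -5.733 × (-0.0185) = +0.1060605.
New price ≈ 78.74 × (1 + 0.1060605) = 87.09120377.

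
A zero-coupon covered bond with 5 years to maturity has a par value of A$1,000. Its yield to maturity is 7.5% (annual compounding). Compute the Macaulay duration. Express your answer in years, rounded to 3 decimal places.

A zero-coupon bond has a single cash flow at maturity, so its Macaulay duration equals its maturity: 5 years.

5.000 years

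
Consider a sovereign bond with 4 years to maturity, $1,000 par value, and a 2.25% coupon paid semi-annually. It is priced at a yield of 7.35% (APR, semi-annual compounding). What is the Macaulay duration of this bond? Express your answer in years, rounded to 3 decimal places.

3.829 years

Periodic yield y = 0.03675. Discount each cash flow and weight by its period:
  t   CF        PV=CF/(1+0.03675)^t    t·PV
  1        11.25        10.8512        10.8512
  2        11.25        10.4666        20.9331
  3        11.25        10.0956        30.2867
  4        11.25         9.7377        38.9508
  5        11.25         9.3925        46.9626
  6        11.25         9.0596        54.3575
  7        11.25         8.7384        61.1691
  8     1,011.25       757.6457     6,061.1659
  Σ                    825.9873     6,324.6770
Price P = Σ PV = 825.9873.
Macaulay duration = Σ(t·PV) / P = 6,324.6770 / 825.9873 = 7.65711 half-year periods.
In years: 7.65711 / 2 = 3.82856 years.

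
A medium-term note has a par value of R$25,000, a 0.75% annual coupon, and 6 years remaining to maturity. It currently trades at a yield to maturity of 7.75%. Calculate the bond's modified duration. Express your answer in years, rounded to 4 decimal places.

5.4377 years

Periodic yield y = 0.0775. First find Macaulay duration:
  t   CF        PV=CF/(1+0.0775)^t    t·PV
  1       187.50       174.0139       174.0139
  2       187.50       161.4978       322.9957
  3       187.50       149.8820       449.6460
  4       187.50       139.1016       556.4064
  5       187.50       129.0966       645.4831
  6    25,187.50    16,094.6446    96,567.8675
  Σ                 16,848.2366    98,716.4126
P = 16,848.2366; Macaulay duration = 98,716.4126 / 16,848.2366 = 5.85915 years.
Modified duration = D_Mac / (1 + y) = 5.85915 / 1.0775 = 5.43773 years.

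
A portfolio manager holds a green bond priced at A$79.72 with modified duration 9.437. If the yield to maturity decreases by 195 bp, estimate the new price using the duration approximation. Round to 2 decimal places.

A$94.39

Duration approximation: ΔP/P ≈ -D_mod · Δy = -9.437 × (-0.0195) = +0.1840215.
New price ≈ 79.72 × (1 + 0.1840215) = 94.39019398.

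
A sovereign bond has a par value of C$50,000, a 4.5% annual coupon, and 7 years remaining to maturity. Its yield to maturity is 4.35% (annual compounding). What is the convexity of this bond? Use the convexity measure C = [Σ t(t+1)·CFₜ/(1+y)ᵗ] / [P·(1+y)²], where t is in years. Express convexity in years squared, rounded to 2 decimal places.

43.29

With y = 0.0435:
  t   CF        PV=CF/(1+0.0435)^t    t·PV        t(t+1)·PV
  1     2,250.00     2,156.2051     2,156.2051       4,312.4102
  2     2,250.00     2,066.3202     4,132.6403      12,397.9209
  3     2,250.00     1,980.1822     5,940.5467      23,762.1867
  4     2,250.00     1,897.6351     7,590.5404      37,952.7020
  5     2,250.00     1,818.5291     9,092.6454      54,555.8725
  6     2,250.00     1,742.7207    10,456.3244      73,194.2707
  7    52,250.00    38,782.7965   271,479.5752   2,171,836.6018
  Σ                 50,444.3888   310,848.4775   2,378,011.9648
P = 50,444.3888.
Convexity = Σ t(t+1)·PV / [P·(1+y)²] = 2,378,011.9648 / (50,444.3888 × 1.088892) = 43.29286.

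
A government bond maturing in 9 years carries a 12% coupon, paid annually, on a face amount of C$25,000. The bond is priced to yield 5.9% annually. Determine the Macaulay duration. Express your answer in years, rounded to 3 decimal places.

Periodic yield y = 0.059. Discount each cash flow and weight by its year:
  t   CF        PV=CF/(1+0.059)^t    t·PV
  1     3,000.00     2,832.8612     2,832.8612
  2     3,000.00     2,675.0342     5,350.0683
  3     3,000.00     2,526.0002     7,578.0005
  4     3,000.00     2,385.2693     9,541.0771
  5     3,000.00     2,252.3789    11,261.8946
  6     3,000.00     2,126.8923    12,761.3537
  7     3,000.00     2,008.3969    14,058.7780
  8     3,000.00     1,896.5032    15,172.0254
  9    28,000.00    16,714.5385   150,430.8467
  Σ                 35,417.8746   228,986.9055
Price P = Σ PV = 35,417.8746.
Macaulay duration = Σ(t·PV) / P = 228,986.9055 / 35,417.8746 = 6.46529 years.

6.465 years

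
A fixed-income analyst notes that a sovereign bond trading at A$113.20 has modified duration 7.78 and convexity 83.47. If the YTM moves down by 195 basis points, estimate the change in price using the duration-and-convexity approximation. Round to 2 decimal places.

Duration effect: -D_mod·Δy = -7.78 × (-0.0195) = +0.151710
Convexity effect: ½·C·(Δy)² = 0.5 × 83.47 × (-0.0195)² = +0.01586973375
ΔP/P ≈ +0.151710 + 0.01586973375 = +0.16757973375
ΔP ≈ 113.20 × (+0.16757973375) = +18.9700258605.

+A$18.97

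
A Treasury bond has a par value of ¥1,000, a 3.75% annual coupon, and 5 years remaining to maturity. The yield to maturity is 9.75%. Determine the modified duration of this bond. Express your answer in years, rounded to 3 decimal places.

4.186 years

Periodic yield y = 0.0975. First find Macaulay duration:
  t   CF        PV=CF/(1+0.0975)^t    t·PV
  1        37.50        34.1686        34.1686
  2        37.50        31.1331        62.2662
  3        37.50        28.3673        85.1018
  4        37.50        25.8472       103.3887
  5     1,037.50       651.5766     3,257.8829
  Σ                    771.0927     3,542.8082
P = 771.0927; Macaulay duration = 3,542.8082 / 771.0927 = 4.59453 years.
Modified duration = D_Mac / (1 + y) = 4.59453 / 1.0975 = 4.18636 years.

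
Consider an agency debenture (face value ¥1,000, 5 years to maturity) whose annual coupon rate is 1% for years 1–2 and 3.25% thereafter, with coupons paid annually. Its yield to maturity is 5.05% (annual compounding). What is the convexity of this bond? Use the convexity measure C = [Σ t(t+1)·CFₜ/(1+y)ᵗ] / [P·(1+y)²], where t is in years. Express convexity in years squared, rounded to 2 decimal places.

25.89

With y = 0.0505:
  t   CF        PV=CF/(1+0.0505)^t    t·PV        t(t+1)·PV
  1        10.00         9.5193         9.5193          19.0386
  2        10.00         9.0617        18.1233          54.3700
  3        32.50        28.0347        84.1040         336.4158
  4        32.50        26.6870       106.7478         533.7392
  5     1,032.50       807.0673     4,035.3367      24,212.0204
  Σ                    880.3699     4,253.8311      25,155.5840
P = 880.3699.
Convexity = Σ t(t+1)·PV / [P·(1+y)²] = 25,155.5840 / (880.3699 × 1.103550) = 25.89269.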